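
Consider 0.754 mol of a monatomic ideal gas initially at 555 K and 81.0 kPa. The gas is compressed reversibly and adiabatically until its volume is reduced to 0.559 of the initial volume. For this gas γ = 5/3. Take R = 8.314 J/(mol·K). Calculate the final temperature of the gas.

V₁ = nRT₁/P₁ = 0.754×8.314×555/81.0 = 43.0 L.
Adiabatic: TV^(γ−1) = const ⇒ T₂ = 555×(1.79)^0.667 = 818 K; PV^γ = const ⇒ P₂ = 214 kPa.

818 K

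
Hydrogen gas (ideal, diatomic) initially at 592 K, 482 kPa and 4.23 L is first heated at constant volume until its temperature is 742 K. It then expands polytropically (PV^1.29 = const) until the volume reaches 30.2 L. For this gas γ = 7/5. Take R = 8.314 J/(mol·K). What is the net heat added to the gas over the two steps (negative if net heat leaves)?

2340 J

n = P₁V₁/(RT₁) = 482×4.23/(8.314×592) = 0.414 mol.
Step 1 — Isochoric: V stays 4.23 L; P/T = const ⇒ T₂ = 742 K, P₂ = 604 kPa.
W = 0 (no volume change).
ΔU = nCvΔT = 0.414×20.8×(742−592) = 1290 J.
Q = ΔU = 1290 J.
State after step 1: P = 604 kPa, V = 4.23 L, T = 742 K.
Step 2 — Polytropic n=1.29: T₂ = T₁(V₁/V₂)^(n−1) = 742×(0.140)^0.29 = 420 K; P₂ = P₁(V₁/V₂)^n = 47.9 kPa.
W = (P₁V₁−P₂V₂)/(n−1) = (604×4.23−47.9×30.2)/0.29 = 3830 J.
ΔU = nCvΔT = 0.414×20.8×(420−742) = -2780 J.
Q = ΔU + W = 1050 J.
Net over both steps: W = 3830 J, Q = 2340 J, ΔU = -1480 J.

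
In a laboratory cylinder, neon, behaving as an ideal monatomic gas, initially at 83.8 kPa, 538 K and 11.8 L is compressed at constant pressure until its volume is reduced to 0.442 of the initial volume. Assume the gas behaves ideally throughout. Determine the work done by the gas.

n = P₁V₁/(RT₁) = 83.8×11.8/(8.314×538) = 0.221 mol.
Isobaric: P stays 83.8 kPa; V/T = const ⇒ T₂ = 238 K, V₂ = 5.22 L.
W = PΔV = 83.8×(5.22−11.8) kPa·L = -552 J.

-552 J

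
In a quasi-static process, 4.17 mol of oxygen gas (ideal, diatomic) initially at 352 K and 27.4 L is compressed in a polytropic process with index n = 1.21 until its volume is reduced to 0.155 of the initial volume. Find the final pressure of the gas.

4250 kPa

P₁ = nRT₁/V₁ = 4.17×8.314×352/27.4 = 445 kPa.
Polytropic n=1.21: T₂ = T₁(V₁/V₂)^(n−1) = 352×(6.45)^0.21 = 521 K; P₂ = P₁(V₁/V₂)^n = 4250 kPa.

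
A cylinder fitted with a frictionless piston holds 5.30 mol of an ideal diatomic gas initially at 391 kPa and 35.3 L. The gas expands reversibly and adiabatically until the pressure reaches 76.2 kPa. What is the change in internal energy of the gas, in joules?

-12900 J

T₁ = P₁V₁/(nR) = 391×35.3/(5.30×8.314) = 313 K.
Adiabatic: T₂/T₁ = (P₂/P₁)^((γ−1)/γ) ⇒ T₂ = 313×(0.195)^0.286 = 196 K; V₂ = 114 L.
For an ideal gas ΔU = nCvΔT with Cv = (5/2)R = 20.8 J/(mol·K).
ΔU = 5.30×20.8×(196−313) = -12900 J.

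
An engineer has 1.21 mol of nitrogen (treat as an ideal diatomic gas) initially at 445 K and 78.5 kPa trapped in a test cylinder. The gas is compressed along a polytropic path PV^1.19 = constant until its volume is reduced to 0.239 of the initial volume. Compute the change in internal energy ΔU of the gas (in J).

V₁ = nRT₁/P₁ = 1.21×8.314×445/78.5 = 57.0 L.
Polytropic n=1.19: T₂ = T₁(V₁/V₂)^(n−1) = 445×(4.18)^0.19 = 584 K; P₂ = P₁(V₁/V₂)^n = 431 kPa.
For an ideal gas ΔU = nCvΔT with Cv = (5/2)R = 20.8 J/(mol·K).
ΔU = 1.21×20.8×(584−445) = 3500 J.

3500 J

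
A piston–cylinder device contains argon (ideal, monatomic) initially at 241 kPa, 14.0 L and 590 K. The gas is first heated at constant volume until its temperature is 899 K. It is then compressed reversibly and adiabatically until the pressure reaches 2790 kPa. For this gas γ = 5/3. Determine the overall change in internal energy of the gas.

n = P₁V₁/(RT₁) = 241×14.0/(8.314×590) = 0.688 mol.
Step 1 — Isochoric: V stays 14.0 L; P/T = const ⇒ T₂ = 899 K, P₂ = 367 kPa.
W = 0 (no volume change).
ΔU = nCvΔT = 0.688×12.5×(899−590) = 2650 J.
Q = ΔU = 2650 J.
State after step 1: P = 367 kPa, V = 14.0 L, T = 899 K.
Step 2 — Adiabatic: T₂/T₁ = (P₂/P₁)^((γ−1)/γ) ⇒ T₂ = 899×(7.60)^0.400 = 2020 K; V₂ = 4.15 L.
ΔU = nCvΔT = 0.688×12.5×(2020−899) = 9640 J.
Q = 0 for an adiabatic process, so W = −ΔU = -9640 J.
Net over both steps: W = -9640 J, Q = 2650 J, ΔU = 12300 J.

12300 J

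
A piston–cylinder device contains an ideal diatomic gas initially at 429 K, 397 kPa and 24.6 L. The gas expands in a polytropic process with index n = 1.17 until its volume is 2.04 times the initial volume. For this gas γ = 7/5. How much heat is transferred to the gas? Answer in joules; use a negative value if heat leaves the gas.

3770 J

n = P₁V₁/(RT₁) = 397×24.6/(8.314×429) = 2.74 mol.
Polytropic n=1.17: T₂ = T₁(V₁/V₂)^(n−1) = 429×(0.490)^0.17 = 380 K; P₂ = P₁(V₁/V₂)^n = 172 kPa.
W = (P₁V₁−P₂V₂)/(n−1) = (397×24.6−172×50.2)/0.17 = 6560 J.
ΔU = nCvΔT = 2.74×20.8×(380−429) = -2790 J.
Q = ΔU + W = 3770 J.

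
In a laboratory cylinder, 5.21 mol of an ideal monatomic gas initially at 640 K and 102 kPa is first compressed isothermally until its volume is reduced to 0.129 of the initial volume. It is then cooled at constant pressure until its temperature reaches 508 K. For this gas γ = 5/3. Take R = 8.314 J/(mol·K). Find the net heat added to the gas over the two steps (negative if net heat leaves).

-71100 J

V₁ = nRT₁/P₁ = 5.21×8.314×640/102 = 272 L.
Step 1 — Isothermal: T stays 640 K; PV = const ⇒ V₂ = 35.1 L, P₂ = 791 kPa.
ΔU = 0 (ideal gas, T constant).
W = nRT ln(V₂/V₁) = 5.21×8.314×640×ln(0.129) = -56800 J.
Q = ΔU + W = -56800 J.
State after step 1: P = 791 kPa, V = 35.1 L, T = 640 K.
Step 2 — Isobaric: P stays 791 kPa; V/T = const ⇒ T₂ = 508 K, V₂ = 27.8 L.
W = PΔV = 791×(27.8−35.1) kPa·L = -5720 J.
ΔU = nCvΔT = 5.21×12.5×(508−640) = -8580 J.
Q = ΔU + W = nCpΔT = -14300 J.
Net over both steps: W = -62500 J, Q = -71100 J, ΔU = -8580 J.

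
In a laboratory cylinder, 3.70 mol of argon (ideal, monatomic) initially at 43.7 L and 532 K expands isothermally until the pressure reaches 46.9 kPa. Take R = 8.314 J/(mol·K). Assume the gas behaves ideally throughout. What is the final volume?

349 L

P₁ = nRT₁/V₁ = 3.70×8.314×532/43.7 = 374 kPa.
Isothermal: T stays 532 K; PV = const ⇒ V₂ = 349 L, P₂ = 46.9 kPa.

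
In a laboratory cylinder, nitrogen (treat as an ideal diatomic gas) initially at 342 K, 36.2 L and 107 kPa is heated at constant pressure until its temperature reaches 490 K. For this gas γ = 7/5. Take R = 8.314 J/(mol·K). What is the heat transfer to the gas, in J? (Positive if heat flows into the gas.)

5870 J

n = P₁V₁/(RT₁) = 107×36.2/(8.314×342) = 1.36 mol.
Isobaric: P stays 107 kPa; V/T = const ⇒ T₂ = 490 K, V₂ = 51.9 L.
W = PΔV = 107×(51.9−36.2) kPa·L = 1680 J.
ΔU = nCvΔT = 1.36×20.8×(490−342) = 4190 J.
Q = ΔU + W = nCpΔT = 5870 J.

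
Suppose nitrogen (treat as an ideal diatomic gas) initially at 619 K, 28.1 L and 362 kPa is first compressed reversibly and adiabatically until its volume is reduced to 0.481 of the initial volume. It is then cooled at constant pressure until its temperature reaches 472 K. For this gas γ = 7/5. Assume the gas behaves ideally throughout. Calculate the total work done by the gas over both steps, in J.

-14500 J

n = P₁V₁/(RT₁) = 362×28.1/(8.314×619) = 1.98 mol.
Step 1 — Adiabatic: TV^(γ−1) = const ⇒ T₂ = 619×(2.08)^0.400 = 830 K; PV^γ = const ⇒ P₂ = 1010 kPa.
ΔU = nCvΔT = 1.98×20.8×(830−619) = 8650 J.
Q = 0 for an adiabatic process, so W = −ΔU = -8650 J.
State after step 1: P = 1010 kPa, V = 13.5 L, T = 830 K.
Step 2 — Isobaric: P stays 1010 kPa; V/T = const ⇒ T₂ = 472 K, V₂ = 7.69 L.
W = PΔV = 1010×(7.69−13.5) kPa·L = -5880 J.
ΔU = nCvΔT = 1.98×20.8×(472−830) = -14700 J.
Q = ΔU + W = nCpΔT = -20600 J.
Net over both steps: W = -14500 J, Q = -20600 J, ΔU = -6040 J.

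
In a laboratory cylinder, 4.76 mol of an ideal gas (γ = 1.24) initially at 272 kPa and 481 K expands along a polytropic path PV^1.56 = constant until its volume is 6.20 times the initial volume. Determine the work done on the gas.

-21800 J

V₁ = nRT₁/P₁ = 4.76×8.314×481/272 = 70.0 L.
Polytropic n=1.56: T₂ = T₁(V₁/V₂)^(n−1) = 481×(0.161)^0.56 = 173 K; P₂ = P₁(V₁/V₂)^n = 15.8 kPa.
W = (P₁V₁−P₂V₂)/(n−1) = (272×70.0−15.8×434)/0.56 = 21800 J.
Work done on the gas = −W_by = -21800 J.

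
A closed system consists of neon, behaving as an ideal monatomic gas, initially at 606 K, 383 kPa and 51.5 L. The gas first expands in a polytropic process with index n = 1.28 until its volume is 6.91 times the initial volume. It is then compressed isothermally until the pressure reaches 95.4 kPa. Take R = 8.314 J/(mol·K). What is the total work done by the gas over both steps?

n = P₁V₁/(RT₁) = 383×51.5/(8.314×606) = 3.91 mol.
Step 1 — Polytropic n=1.28: T₂ = T₁(V₁/V₂)^(n−1) = 606×(0.145)^0.28 = 353 K; P₂ = P₁(V₁/V₂)^n = 32.3 kPa.
W = (P₁V₁−P₂V₂)/(n−1) = (383×51.5−32.3×356)/0.28 = 29400 J.
ΔU = nCvΔT = 3.91×12.5×(353−606) = -12400 J.
Q = ΔU + W = 17100 J.
State after step 1: P = 32.3 kPa, V = 356 L, T = 353 K.
Step 2 — Isothermal: T stays 353 K; PV = const ⇒ V₂ = 120 L, P₂ = 95.4 kPa.
ΔU = 0 (ideal gas, T constant).
W = nRT ln(V₂/V₁) = 3.91×8.314×353×ln(0.338) = -12400 J.
Q = ΔU + W = -12400 J.
Net over both steps: W = 17000 J, Q = 4630 J, ΔU = -12400 J.

17000 J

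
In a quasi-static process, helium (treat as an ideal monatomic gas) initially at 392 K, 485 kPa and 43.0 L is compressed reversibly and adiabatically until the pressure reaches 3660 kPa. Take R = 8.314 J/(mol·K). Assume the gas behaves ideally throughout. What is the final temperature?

880 K

Adiabatic: T₂/T₁ = (P₂/P₁)^((γ−1)/γ) ⇒ T₂ = 392×(7.55)^0.400 = 880 K; V₂ = 12.8 L.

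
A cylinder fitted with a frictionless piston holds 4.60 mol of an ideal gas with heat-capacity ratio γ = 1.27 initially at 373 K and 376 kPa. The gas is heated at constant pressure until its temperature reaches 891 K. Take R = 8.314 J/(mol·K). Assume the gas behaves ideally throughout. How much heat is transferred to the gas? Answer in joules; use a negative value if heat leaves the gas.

93200 J

V₁ = nRT₁/P₁ = 4.60×8.314×373/376 = 37.9 L.
Isobaric: P stays 376 kPa; V/T = const ⇒ T₂ = 891 K, V₂ = 90.6 L.
W = PΔV = 376×(90.6−37.9) kPa·L = 19800 J.
ΔU = nCvΔT = 4.60×30.8×(891−373) = 73400 J.
Q = ΔU + W = nCpΔT = 93200 J.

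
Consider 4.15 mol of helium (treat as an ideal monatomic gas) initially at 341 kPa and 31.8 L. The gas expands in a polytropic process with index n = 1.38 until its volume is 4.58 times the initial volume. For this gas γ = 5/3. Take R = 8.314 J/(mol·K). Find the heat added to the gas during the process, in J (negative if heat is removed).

5390 J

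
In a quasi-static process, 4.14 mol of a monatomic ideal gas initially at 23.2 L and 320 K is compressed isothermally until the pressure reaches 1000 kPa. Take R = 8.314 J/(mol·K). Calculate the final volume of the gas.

11.0 L

P₁ = nRT₁/V₁ = 4.14×8.314×320/23.2 = 475 kPa.
Isothermal: T stays 320 K; PV = const ⇒ V₂ = 11.0 L, P₂ = 1000 kPa.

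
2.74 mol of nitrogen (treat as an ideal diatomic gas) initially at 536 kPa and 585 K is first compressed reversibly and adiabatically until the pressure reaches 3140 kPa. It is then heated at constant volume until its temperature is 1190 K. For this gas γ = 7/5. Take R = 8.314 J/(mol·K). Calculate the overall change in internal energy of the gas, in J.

V₁ = nRT₁/P₁ = 2.74×8.314×585/536 = 24.9 L.
Step 1 — Adiabatic: T₂/T₁ = (P₂/P₁)^((γ−1)/γ) ⇒ T₂ = 585×(5.86)^0.286 = 969 K; V₂ = 7.03 L.
ΔU = nCvΔT = 2.74×20.8×(969−585) = 21900 J.
Q = 0 for an adiabatic process, so W = −ΔU = -21900 J.
State after step 1: P = 3140 kPa, V = 7.03 L, T = 969 K.
Step 2 — Isochoric: V stays 7.03 L; P/T = const ⇒ T₂ = 1190 K, P₂ = 3850 kPa.
W = 0 (no volume change).
ΔU = nCvΔT = 2.74×20.8×(1190−969) = 12600 J.
Q = ΔU = 12600 J.
Net over both steps: W = -21900 J, Q = 12600 J, ΔU = 34500 J.

34500 J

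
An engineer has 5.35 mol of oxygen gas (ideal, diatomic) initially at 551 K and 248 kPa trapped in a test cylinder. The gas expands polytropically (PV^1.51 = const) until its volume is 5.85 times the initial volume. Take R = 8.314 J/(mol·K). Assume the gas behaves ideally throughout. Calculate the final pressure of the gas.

V₁ = nRT₁/P₁ = 5.35×8.314×551/248 = 98.8 L.
Polytropic n=1.51: T₂ = T₁(V₁/V₂)^(n−1) = 551×(0.171)^0.51 = 224 K; P₂ = P₁(V₁/V₂)^n = 17.2 kPa.

17.2 kPa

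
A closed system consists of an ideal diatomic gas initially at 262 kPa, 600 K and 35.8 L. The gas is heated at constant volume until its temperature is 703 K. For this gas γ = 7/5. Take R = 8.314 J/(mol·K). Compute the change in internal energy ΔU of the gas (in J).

4030 J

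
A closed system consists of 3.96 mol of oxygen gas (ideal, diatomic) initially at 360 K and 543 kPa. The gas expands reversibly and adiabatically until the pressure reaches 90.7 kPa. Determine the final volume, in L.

V₁ = nRT₁/P₁ = 3.96×8.314×360/543 = 21.8 L.
Adiabatic: T₂/T₁ = (P₂/P₁)^((γ−1)/γ) ⇒ T₂ = 360×(0.167)^0.286 = 216 K; V₂ = 78.4 L.

78.4 L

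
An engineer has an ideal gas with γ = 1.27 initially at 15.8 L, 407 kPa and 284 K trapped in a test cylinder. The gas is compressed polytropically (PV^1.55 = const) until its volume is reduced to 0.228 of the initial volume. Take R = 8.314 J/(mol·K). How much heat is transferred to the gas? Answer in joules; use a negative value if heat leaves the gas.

15200 J

n = P₁V₁/(RT₁) = 407×15.8/(8.314×284) = 2.72 mol.
Polytropic n=1.55: T₂ = T₁(V₁/V₂)^(n−1) = 284×(4.39)^0.55 = 640 K; P₂ = P₁(V₁/V₂)^n = 4030 kPa.
W = (P₁V₁−P₂V₂)/(n−1) = (407×15.8−4030×3.60)/0.55 = -14700 J.
ΔU = nCvΔT = 2.72×30.8×(640−284) = 29900 J.
Q = ΔU + W = 15200 J.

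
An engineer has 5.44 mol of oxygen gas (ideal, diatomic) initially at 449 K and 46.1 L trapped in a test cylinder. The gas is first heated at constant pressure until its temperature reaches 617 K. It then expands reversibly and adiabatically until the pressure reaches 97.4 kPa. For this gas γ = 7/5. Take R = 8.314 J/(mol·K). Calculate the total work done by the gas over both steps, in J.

P₁ = nRT₁/V₁ = 5.44×8.314×449/46.1 = 441 kPa.
Step 1 — Isobaric: P stays 441 kPa; V/T = const ⇒ T₂ = 617 K, V₂ = 63.3 L.
W = PΔV = 441×(63.3−46.1) kPa·L = 7600 J.
ΔU = nCvΔT = 5.44×20.8×(617−449) = 19000 J.
Q = ΔU + W = nCpΔT = 26600 J.
State after step 1: P = 441 kPa, V = 63.3 L, T = 617 K.
Step 2 — Adiabatic: T₂/T₁ = (P₂/P₁)^((γ−1)/γ) ⇒ T₂ = 617×(0.221)^0.286 = 401 K; V₂ = 186 L.
ΔU = nCvΔT = 5.44×20.8×(401−617) = -24400 J.
Q = 0 for an adiabatic process, so W = −ΔU = 24400 J.
Net over both steps: W = 32000 J, Q = 26600 J, ΔU = -5440 J.

32000 J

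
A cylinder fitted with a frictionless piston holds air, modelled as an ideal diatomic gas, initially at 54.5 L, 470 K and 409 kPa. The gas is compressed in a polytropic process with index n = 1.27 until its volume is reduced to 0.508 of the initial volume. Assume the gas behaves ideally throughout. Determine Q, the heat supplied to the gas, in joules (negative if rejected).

n = P₁V₁/(RT₁) = 409×54.5/(8.314×470) = 5.70 mol.
Polytropic n=1.27: T₂ = T₁(V₁/V₂)^(n−1) = 470×(1.97)^0.27 = 564 K; P₂ = P₁(V₁/V₂)^n = 967 kPa.
W = (P₁V₁−P₂V₂)/(n−1) = (409×54.5−967×27.7)/0.27 = -16600 J.
ΔU = nCvΔT = 5.70×20.8×(564−470) = 11200 J.
Q = ΔU + W = -5380 J.

-5380 J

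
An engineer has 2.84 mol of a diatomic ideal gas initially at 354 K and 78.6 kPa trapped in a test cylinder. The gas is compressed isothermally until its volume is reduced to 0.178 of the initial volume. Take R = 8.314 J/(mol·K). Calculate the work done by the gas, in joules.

-14400 J

V₁ = nRT₁/P₁ = 2.84×8.314×354/78.6 = 106 L.
Isothermal: T stays 354 K; PV = const ⇒ V₂ = 18.9 L, P₂ = 442 kPa.
W = nRT ln(V₂/V₁) = 2.84×8.314×354×ln(0.178) = -14400 J.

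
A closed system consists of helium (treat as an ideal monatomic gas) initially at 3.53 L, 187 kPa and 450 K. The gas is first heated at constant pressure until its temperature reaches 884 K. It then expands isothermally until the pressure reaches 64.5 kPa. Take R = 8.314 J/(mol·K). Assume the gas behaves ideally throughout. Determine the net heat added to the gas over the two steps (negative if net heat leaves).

2970 J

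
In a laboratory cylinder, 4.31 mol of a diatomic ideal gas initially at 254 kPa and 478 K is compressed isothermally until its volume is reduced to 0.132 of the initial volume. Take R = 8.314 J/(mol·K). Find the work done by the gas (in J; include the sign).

-34700 J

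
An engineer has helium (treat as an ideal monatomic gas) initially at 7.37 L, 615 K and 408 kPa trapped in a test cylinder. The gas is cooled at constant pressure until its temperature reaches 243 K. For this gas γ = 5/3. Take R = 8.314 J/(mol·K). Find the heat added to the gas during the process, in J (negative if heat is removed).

n = P₁V₁/(RT₁) = 408×7.37/(8.314×615) = 0.588 mol.
Isobaric: P stays 408 kPa; V/T = const ⇒ T₂ = 243 K, V₂ = 2.91 L.
W = PΔV = 408×(2.91−7.37) kPa·L = -1820 J.
ΔU = nCvΔT = 0.588×12.5×(243−615) = -2730 J.
Q = ΔU + W = nCpΔT = -4550 J.

-4550 J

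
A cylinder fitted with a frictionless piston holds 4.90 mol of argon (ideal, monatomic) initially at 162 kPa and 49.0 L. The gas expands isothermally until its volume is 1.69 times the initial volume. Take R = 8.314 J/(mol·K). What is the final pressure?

T₁ = P₁V₁/(nR) = 162×49.0/(4.90×8.314) = 195 K.
Isothermal: T stays 195 K; PV = const ⇒ V₂ = 82.8 L, P₂ = 95.9 kPa.

95.9 kPa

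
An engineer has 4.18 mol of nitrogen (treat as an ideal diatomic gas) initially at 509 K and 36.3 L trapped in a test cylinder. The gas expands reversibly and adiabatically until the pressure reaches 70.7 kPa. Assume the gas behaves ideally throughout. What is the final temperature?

P₁ = nRT₁/V₁ = 4.18×8.314×509/36.3 = 487 kPa.
Adiabatic: T₂/T₁ = (P₂/P₁)^((γ−1)/γ) ⇒ T₂ = 509×(0.145)^0.286 = 293 K; V₂ = 144 L.

293 K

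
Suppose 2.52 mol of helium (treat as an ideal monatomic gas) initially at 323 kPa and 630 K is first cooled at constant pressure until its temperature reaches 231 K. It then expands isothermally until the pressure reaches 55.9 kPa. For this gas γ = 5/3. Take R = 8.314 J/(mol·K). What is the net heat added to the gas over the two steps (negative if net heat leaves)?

-12400 J

V₁ = nRT₁/P₁ = 2.52×8.314×630/323 = 40.9 L.
Step 1 — Isobaric: P stays 323 kPa; V/T = const ⇒ T₂ = 231 K, V₂ = 15.0 L.
W = PΔV = 323×(15.0−40.9) kPa·L = -8360 J.
ΔU = nCvΔT = 2.52×12.5×(231−630) = -12500 J.
Q = ΔU + W = nCpΔT = -20900 J.
State after step 1: P = 323 kPa, V = 15.0 L, T = 231 K.
Step 2 — Isothermal: T stays 231 K; PV = const ⇒ V₂ = 86.6 L, P₂ = 55.9 kPa.
ΔU = 0 (ideal gas, T constant).
W = nRT ln(V₂/V₁) = 2.52×8.314×231×ln(5.78) = 8490 J.
Q = ΔU + W = 8490 J.
Net over both steps: W = 130 J, Q = -12400 J, ΔU = -12500 J.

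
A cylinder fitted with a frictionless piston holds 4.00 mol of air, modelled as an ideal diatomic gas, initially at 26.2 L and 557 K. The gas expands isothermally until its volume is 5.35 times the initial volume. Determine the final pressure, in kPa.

P₁ = nRT₁/V₁ = 4.00×8.314×557/26.2 = 707 kPa.
Isothermal: T stays 557 K; PV = const ⇒ V₂ = 140 L, P₂ = 132 kPa.

132 kPa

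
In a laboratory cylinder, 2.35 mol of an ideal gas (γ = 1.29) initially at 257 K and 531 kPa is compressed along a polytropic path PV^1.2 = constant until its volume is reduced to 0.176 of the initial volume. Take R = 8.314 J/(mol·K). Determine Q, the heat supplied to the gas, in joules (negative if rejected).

-3240 J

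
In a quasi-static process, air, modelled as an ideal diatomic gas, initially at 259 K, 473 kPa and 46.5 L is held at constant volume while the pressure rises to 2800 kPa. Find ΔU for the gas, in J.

n = P₁V₁/(RT₁) = 473×46.5/(8.314×259) = 10.2 mol.
Isochoric: V stays 46.5 L; P/T = const ⇒ T₂ = 1530 K, P₂ = 2800 kPa.
For an ideal gas ΔU = nCvΔT with Cv = (5/2)R = 20.8 J/(mol·K).
ΔU = 10.2×20.8×(1530−259) = 271000 J.

271000 J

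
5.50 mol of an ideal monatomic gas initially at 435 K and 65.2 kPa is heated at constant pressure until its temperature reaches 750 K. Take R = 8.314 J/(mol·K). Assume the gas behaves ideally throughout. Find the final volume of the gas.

V₁ = nRT₁/P₁ = 5.50×8.314×435/65.2 = 305 L.
Isobaric: P stays 65.2 kPa; V/T = const ⇒ T₂ = 750 K, V₂ = 526 L.

526 L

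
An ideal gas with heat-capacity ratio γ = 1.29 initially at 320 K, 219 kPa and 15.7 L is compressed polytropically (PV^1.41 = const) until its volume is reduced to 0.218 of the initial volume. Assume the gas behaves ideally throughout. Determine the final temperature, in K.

Polytropic n=1.41: T₂ = T₁(V₁/V₂)^(n−1) = 320×(4.59)^0.41 = 598 K; P₂ = P₁(V₁/V₂)^n = 1880 kPa.

598 K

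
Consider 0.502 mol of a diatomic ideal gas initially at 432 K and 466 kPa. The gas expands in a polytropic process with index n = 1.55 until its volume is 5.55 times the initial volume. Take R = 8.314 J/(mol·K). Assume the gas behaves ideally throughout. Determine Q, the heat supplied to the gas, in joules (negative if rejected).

V₁ = nRT₁/P₁ = 0.502×8.314×432/466 = 3.87 L.
Polytropic n=1.55: T₂ = T₁(V₁/V₂)^(n−1) = 432×(0.180)^0.55 = 168 K; P₂ = P₁(V₁/V₂)^n = 32.7 kPa.
W = (P₁V₁−P₂V₂)/(n−1) = (466×3.87−32.7×21.5)/0.55 = 2000 J.
ΔU = nCvΔT = 0.502×20.8×(168−432) = -2750 J.
Q = ΔU + W = -750 J.

-750 J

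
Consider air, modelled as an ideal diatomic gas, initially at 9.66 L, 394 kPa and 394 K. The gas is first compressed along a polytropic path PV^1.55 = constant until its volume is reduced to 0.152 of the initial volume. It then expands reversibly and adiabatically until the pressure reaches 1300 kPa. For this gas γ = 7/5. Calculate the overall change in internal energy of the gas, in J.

6860 J

n = P₁V₁/(RT₁) = 394×9.66/(8.314×394) = 1.16 mol.
Step 1 — Polytropic n=1.55: T₂ = T₁(V₁/V₂)^(n−1) = 394×(6.58)^0.55 = 1110 K; P₂ = P₁(V₁/V₂)^n = 7310 kPa.
W = (P₁V₁−P₂V₂)/(n−1) = (394×9.66−7310×1.47)/0.55 = -12600 J.
ΔU = nCvΔT = 1.16×20.8×(1110−394) = 17300 J.
Q = ΔU + W = 4720 J.
State after step 1: P = 7310 kPa, V = 1.47 L, T = 1110 K.
Step 2 — Adiabatic: T₂/T₁ = (P₂/P₁)^((γ−1)/γ) ⇒ T₂ = 1110×(0.178)^0.286 = 678 K; V₂ = 5.04 L.
ΔU = nCvΔT = 1.16×20.8×(678−1110) = -10400 J.
Q = 0 for an adiabatic process, so W = −ΔU = 10400 J.
Net over both steps: W = -2140 J, Q = 4720 J, ΔU = 6860 J.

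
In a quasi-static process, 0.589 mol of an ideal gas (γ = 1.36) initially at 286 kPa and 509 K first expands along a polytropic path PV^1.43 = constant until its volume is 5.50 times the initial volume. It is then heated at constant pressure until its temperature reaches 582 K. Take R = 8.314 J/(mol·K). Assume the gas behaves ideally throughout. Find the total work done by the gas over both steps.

4660 J

V₁ = nRT₁/P₁ = 0.589×8.314×509/286 = 8.72 L.
Step 1 — Polytropic n=1.43: T₂ = T₁(V₁/V₂)^(n−1) = 509×(0.182)^0.43 = 245 K; P₂ = P₁(V₁/V₂)^n = 25.0 kPa.
W = (P₁V₁−P₂V₂)/(n−1) = (286×8.72−25.0×47.9)/0.43 = 3010 J.
ΔU = nCvΔT = 0.589×23.1×(245−509) = -3600 J.
Q = ΔU + W = -586 J.
State after step 1: P = 25.0 kPa, V = 47.9 L, T = 245 K.
Step 2 — Isobaric: P stays 25.0 kPa; V/T = const ⇒ T₂ = 582 K, V₂ = 114 L.
W = PΔV = 25.0×(114−47.9) kPa·L = 1650 J.
ΔU = nCvΔT = 0.589×23.1×(582−245) = 4590 J.
Q = ΔU + W = nCpΔT = 6240 J.
Net over both steps: W = 4660 J, Q = 5660 J, ΔU = 993 J.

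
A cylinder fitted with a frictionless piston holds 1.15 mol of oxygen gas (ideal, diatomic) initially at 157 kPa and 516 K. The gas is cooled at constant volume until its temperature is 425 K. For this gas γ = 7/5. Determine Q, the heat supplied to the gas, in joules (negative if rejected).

V₁ = nRT₁/P₁ = 1.15×8.314×516/157 = 31.4 L.
Isochoric: V stays 31.4 L; P/T = const ⇒ T₂ = 425 K, P₂ = 129 kPa.
W = 0 (no volume change).
ΔU = nCvΔT = 1.15×20.8×(425−516) = -2180 J.
Q = ΔU = -2180 J.

-2180 J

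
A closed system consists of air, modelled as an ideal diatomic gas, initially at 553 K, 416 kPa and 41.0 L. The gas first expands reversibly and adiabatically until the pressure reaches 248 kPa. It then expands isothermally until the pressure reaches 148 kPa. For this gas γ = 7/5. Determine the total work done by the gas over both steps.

13500 J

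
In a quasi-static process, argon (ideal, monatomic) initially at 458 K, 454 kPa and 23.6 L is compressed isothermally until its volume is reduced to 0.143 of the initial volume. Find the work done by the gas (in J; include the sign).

-20800 J

n = P₁V₁/(RT₁) = 454×23.6/(8.314×458) = 2.81 mol.
Isothermal: T stays 458 K; PV = const ⇒ V₂ = 3.37 L, P₂ = 3170 kPa.
W = nRT ln(V₂/V₁) = 2.81×8.314×458×ln(0.143) = -20800 J.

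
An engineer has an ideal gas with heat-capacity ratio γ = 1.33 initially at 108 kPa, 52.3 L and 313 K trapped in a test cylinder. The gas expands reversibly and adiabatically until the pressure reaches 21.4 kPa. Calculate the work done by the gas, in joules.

5660 J

n = P₁V₁/(RT₁) = 108×52.3/(8.314×313) = 2.17 mol.
Adiabatic: T₂/T₁ = (P₂/P₁)^((γ−1)/γ) ⇒ T₂ = 313×(0.198)^0.248 = 209 K; V₂ = 177 L.
ΔU = nCvΔT = 2.17×25.2×(209−313) = -5660 J.
Q = 0 for an adiabatic process, so W = −ΔU = 5660 J.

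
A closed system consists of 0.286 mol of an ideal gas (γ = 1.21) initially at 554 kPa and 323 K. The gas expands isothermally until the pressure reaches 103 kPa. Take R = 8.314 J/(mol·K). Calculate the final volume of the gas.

7.46 L

V₁ = nRT₁/P₁ = 0.286×8.314×323/554 = 1.39 L.
Isothermal: T stays 323 K; PV = const ⇒ V₂ = 7.46 L, P₂ = 103 kPa.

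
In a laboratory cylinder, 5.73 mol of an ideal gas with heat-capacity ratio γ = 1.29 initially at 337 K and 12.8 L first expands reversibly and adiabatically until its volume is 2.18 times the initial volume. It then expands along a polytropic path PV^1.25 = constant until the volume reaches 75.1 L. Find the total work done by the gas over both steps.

22400 J

P₁ = nRT₁/V₁ = 5.73×8.314×337/12.8 = 1250 kPa.
Step 1 — Adiabatic: TV^(γ−1) = const ⇒ T₂ = 337×(0.459)^0.290 = 269 K; PV^γ = const ⇒ P₂ = 459 kPa.
ΔU = nCvΔT = 5.73×28.7×(269−337) = -11200 J.
Q = 0 for an adiabatic process, so W = −ΔU = 11200 J.
State after step 1: P = 459 kPa, V = 27.9 L, T = 269 K.
Step 2 — Polytropic n=1.25: T₂ = T₁(V₁/V₂)^(n−1) = 269×(0.372)^0.25 = 210 K; P₂ = P₁(V₁/V₂)^n = 133 kPa.
W = (P₁V₁−P₂V₂)/(n−1) = (459×27.9−133×75.1)/0.25 = 11200 J.
ΔU = nCvΔT = 5.73×28.7×(210−269) = -9680 J.
Q = ΔU + W = 1550 J.
Net over both steps: W = 22400 J, Q = 1550 J, ΔU = -20900 J.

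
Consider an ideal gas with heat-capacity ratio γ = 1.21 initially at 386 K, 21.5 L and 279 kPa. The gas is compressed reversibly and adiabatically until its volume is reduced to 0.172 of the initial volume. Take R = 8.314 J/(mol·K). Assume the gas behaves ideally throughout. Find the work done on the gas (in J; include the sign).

n = P₁V₁/(RT₁) = 279×21.5/(8.314×386) = 1.87 mol.
Adiabatic: TV^(γ−1) = const ⇒ T₂ = 386×(5.81)^0.210 = 559 K; PV^γ = const ⇒ P₂ = 2350 kPa.
ΔU = nCvΔT = 1.87×39.6×(559−386) = 12800 J.
Q = 0 for an adiabatic process, so W = −ΔU = -12800 J.
Work done on the gas = −W_by = 12800 J.

12800 J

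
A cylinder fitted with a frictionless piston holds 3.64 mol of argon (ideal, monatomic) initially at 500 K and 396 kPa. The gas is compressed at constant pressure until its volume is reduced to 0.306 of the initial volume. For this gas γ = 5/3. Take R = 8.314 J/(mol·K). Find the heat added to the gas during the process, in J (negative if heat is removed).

-26300 J

V₁ = nRT₁/P₁ = 3.64×8.314×500/396 = 38.2 L.
Isobaric: P stays 396 kPa; V/T = const ⇒ T₂ = 153 K, V₂ = 11.7 L.
W = PΔV = 396×(11.7−38.2) kPa·L = -10500 J.
ΔU = nCvΔT = 3.64×12.5×(153−500) = -15800 J.
Q = ΔU + W = nCpΔT = -26300 J.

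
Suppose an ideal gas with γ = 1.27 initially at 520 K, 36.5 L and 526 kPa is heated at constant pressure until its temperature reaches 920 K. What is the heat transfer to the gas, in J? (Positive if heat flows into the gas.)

n = P₁V₁/(RT₁) = 526×36.5/(8.314×520) = 4.44 mol.
Isobaric: P stays 526 kPa; V/T = const ⇒ T₂ = 920 K, V₂ = 64.6 L.
W = PΔV = 526×(64.6−36.5) kPa·L = 14800 J.
ΔU = nCvΔT = 4.44×30.8×(920−520) = 54700 J.
Q = ΔU + W = nCpΔT = 69500 J.

69500 J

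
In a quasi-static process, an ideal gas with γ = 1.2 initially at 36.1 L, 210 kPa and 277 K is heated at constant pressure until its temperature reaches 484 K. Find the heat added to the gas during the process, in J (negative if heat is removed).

n = P₁V₁/(RT₁) = 210×36.1/(8.314×277) = 3.29 mol.
Isobaric: P stays 210 kPa; V/T = const ⇒ T₂ = 484 K, V₂ = 63.1 L.
W = PΔV = 210×(63.1−36.1) kPa·L = 5670 J.
ΔU = nCvΔT = 3.29×41.6×(484−277) = 28300 J.
Q = ΔU + W = nCpΔT = 34000 J.

34000 J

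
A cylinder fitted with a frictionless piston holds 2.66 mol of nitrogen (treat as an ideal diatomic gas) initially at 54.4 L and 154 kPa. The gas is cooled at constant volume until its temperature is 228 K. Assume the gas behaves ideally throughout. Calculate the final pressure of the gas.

92.7 kPa

T₁ = P₁V₁/(nR) = 154×54.4/(2.66×8.314) = 379 K.
Isochoric: V stays 54.4 L; P/T = const ⇒ T₂ = 228 K, P₂ = 92.7 kPa.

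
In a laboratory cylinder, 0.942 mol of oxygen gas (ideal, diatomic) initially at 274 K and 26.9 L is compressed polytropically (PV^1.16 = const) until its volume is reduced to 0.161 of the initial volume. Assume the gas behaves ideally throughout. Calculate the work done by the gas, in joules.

-4550 J

P₁ = nRT₁/V₁ = 0.942×8.314×274/26.9 = 79.8 kPa.
Polytropic n=1.16: T₂ = T₁(V₁/V₂)^(n−1) = 274×(6.21)^0.16 = 367 K; P₂ = P₁(V₁/V₂)^n = 664 kPa.
W = (P₁V₁−P₂V₂)/(n−1) = (79.8×26.9−664×4.33)/0.16 = -4550 J.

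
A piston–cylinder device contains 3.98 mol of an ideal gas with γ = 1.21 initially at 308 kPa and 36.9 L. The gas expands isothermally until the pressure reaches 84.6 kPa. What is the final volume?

134 L

T₁ = P₁V₁/(nR) = 308×36.9/(3.98×8.314) = 343 K.
Isothermal: T stays 343 K; PV = const ⇒ V₂ = 134 L, P₂ = 84.6 kPa.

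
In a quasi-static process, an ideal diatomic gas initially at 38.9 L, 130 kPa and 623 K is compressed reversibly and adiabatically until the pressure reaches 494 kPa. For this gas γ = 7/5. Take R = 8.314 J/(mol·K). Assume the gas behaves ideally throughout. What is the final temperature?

Adiabatic: T₂/T₁ = (P₂/P₁)^((γ−1)/γ) ⇒ T₂ = 623×(3.80)^0.286 = 912 K; V₂ = 15.0 L.

912 K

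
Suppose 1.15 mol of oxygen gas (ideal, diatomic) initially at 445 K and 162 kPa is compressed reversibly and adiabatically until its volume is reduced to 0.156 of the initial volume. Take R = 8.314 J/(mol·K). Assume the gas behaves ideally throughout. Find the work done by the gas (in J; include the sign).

V₁ = nRT₁/P₁ = 1.15×8.314×445/162 = 26.3 L.
Adiabatic: TV^(γ−1) = const ⇒ T₂ = 445×(6.41)^0.400 = 936 K; PV^γ = const ⇒ P₂ = 2180 kPa.
ΔU = nCvΔT = 1.15×20.8×(936−445) = 11700 J.
Q = 0 for an adiabatic process, so W = −ΔU = -11700 J.

-11700 J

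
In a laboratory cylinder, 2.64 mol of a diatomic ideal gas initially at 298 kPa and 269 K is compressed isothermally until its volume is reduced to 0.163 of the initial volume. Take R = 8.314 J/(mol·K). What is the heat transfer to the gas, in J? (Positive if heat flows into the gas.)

-10700 J

V₁ = nRT₁/P₁ = 2.64×8.314×269/298 = 19.8 L.
Isothermal: T stays 269 K; PV = const ⇒ V₂ = 3.23 L, P₂ = 1830 kPa.
ΔU = 0 (ideal gas, T constant).
W = nRT ln(V₂/V₁) = 2.64×8.314×269×ln(0.163) = -10700 J.
Q = ΔU + W = -10700 J.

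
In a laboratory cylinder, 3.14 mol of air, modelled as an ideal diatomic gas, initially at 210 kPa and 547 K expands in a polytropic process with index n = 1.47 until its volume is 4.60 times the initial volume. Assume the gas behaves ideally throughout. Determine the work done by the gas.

V₁ = nRT₁/P₁ = 3.14×8.314×547/210 = 68.0 L.
Polytropic n=1.47: T₂ = T₁(V₁/V₂)^(n−1) = 547×(0.217)^0.47 = 267 K; P₂ = P₁(V₁/V₂)^n = 22.3 kPa.
W = (P₁V₁−P₂V₂)/(n−1) = (210×68.0−22.3×313)/0.47 = 15600 J.

15600 J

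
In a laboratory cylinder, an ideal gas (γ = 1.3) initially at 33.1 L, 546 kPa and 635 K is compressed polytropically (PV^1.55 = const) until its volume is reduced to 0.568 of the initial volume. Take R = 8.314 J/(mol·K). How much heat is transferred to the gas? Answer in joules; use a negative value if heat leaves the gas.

n = P₁V₁/(RT₁) = 546×33.1/(8.314×635) = 3.42 mol.
Polytropic n=1.55: T₂ = T₁(V₁/V₂)^(n−1) = 635×(1.76)^0.55 = 867 K; P₂ = P₁(V₁/V₂)^n = 1310 kPa.
W = (P₁V₁−P₂V₂)/(n−1) = (546×33.1−1310×18.8)/0.55 = -12000 J.
ΔU = nCvΔT = 3.42×27.7×(867−635) = 22000 J.
Q = ΔU + W = 9990 J.

9990 J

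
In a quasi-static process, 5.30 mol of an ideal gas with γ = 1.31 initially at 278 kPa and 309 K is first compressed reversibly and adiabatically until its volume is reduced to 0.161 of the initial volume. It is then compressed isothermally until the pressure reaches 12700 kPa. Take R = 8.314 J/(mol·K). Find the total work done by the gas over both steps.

-67700 J

V₁ = nRT₁/P₁ = 5.30×8.314×309/278 = 49.0 L.
Step 1 — Adiabatic: TV^(γ−1) = const ⇒ T₂ = 309×(6.21)^0.310 = 544 K; PV^γ = const ⇒ P₂ = 3040 kPa.
ΔU = nCvΔT = 5.30×26.8×(544−309) = 33400 J.
Q = 0 for an adiabatic process, so W = −ΔU = -33400 J.
State after step 1: P = 3040 kPa, V = 7.89 L, T = 544 K.
Step 2 — Isothermal: T stays 544 K; PV = const ⇒ V₂ = 1.89 L, P₂ = 12700 kPa.
ΔU = 0 (ideal gas, T constant).
W = nRT ln(V₂/V₁) = 5.30×8.314×544×ln(0.239) = -34300 J.
Q = ΔU + W = -34300 J.
Net over both steps: W = -67700 J, Q = -34300 J, ΔU = 33400 J.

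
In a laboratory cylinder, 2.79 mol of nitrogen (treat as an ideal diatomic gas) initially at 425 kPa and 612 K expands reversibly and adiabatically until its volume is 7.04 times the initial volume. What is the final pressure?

27.7 kPa

V₁ = nRT₁/P₁ = 2.79×8.314×612/425 = 33.4 L.
Adiabatic: TV^(γ−1) = const ⇒ T₂ = 612×(0.142)^0.400 = 280 K; PV^γ = const ⇒ P₂ = 27.7 kPa.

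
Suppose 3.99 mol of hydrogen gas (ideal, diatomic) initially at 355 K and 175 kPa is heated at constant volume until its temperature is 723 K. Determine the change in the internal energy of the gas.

30500 J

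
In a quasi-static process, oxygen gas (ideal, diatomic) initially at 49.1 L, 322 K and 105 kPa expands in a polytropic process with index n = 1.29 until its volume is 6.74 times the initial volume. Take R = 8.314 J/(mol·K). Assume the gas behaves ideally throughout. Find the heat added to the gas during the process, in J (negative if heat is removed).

2080 J

n = P₁V₁/(RT₁) = 105×49.1/(8.314×322) = 1.93 mol.
Polytropic n=1.29: T₂ = T₁(V₁/V₂)^(n−1) = 322×(0.148)^0.29 = 185 K; P₂ = P₁(V₁/V₂)^n = 8.96 kPa.
W = (P₁V₁−P₂V₂)/(n−1) = (105×49.1−8.96×331)/0.29 = 7550 J.
ΔU = nCvΔT = 1.93×20.8×(185−322) = -5480 J.
Q = ΔU + W = 2080 J.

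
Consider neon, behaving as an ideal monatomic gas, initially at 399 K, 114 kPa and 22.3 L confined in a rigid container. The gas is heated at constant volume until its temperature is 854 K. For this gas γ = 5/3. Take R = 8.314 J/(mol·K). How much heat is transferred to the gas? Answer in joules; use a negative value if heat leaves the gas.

n = P₁V₁/(RT₁) = 114×22.3/(8.314×399) = 0.766 mol.
Isochoric: V stays 22.3 L; P/T = const ⇒ T₂ = 854 K, P₂ = 244 kPa.
W = 0 (no volume change).
ΔU = nCvΔT = 0.766×12.5×(854−399) = 4350 J.
Q = ΔU = 4350 J.

4350 J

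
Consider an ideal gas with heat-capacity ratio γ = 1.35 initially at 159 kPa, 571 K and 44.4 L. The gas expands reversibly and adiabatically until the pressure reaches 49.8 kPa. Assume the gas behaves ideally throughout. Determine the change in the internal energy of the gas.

n = P₁V₁/(RT₁) = 159×44.4/(8.314×571) = 1.49 mol.
Adiabatic: T₂/T₁ = (P₂/P₁)^((γ−1)/γ) ⇒ T₂ = 571×(0.313)^0.259 = 423 K; V₂ = 105 L.
For an ideal gas ΔU = nCvΔT with Cv = R/(γ−1) = 23.8 J/(mol·K).
ΔU = 1.49×23.8×(423−571) = -5240 J.

-5240 J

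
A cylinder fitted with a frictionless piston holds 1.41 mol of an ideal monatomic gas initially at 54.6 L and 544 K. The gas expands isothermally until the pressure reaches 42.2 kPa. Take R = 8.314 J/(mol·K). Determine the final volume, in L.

151 L

P₁ = nRT₁/V₁ = 1.41×8.314×544/54.6 = 117 kPa.
Isothermal: T stays 544 K; PV = const ⇒ V₂ = 151 L, P₂ = 42.2 kPa.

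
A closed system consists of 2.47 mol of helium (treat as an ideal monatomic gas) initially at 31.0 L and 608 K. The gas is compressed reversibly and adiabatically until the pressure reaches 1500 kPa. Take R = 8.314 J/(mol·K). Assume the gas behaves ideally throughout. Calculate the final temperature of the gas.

P₁ = nRT₁/V₁ = 2.47×8.314×608/31.0 = 403 kPa.
Adiabatic: T₂/T₁ = (P₂/P₁)^((γ−1)/γ) ⇒ T₂ = 608×(3.72)^0.400 = 1030 K; V₂ = 14.1 L.

1030 K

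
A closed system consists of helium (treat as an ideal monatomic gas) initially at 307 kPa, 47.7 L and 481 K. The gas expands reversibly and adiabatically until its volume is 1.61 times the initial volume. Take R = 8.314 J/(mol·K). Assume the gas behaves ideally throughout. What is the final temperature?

Adiabatic: TV^(γ−1) = const ⇒ T₂ = 481×(0.621)^0.667 = 350 K; PV^γ = const ⇒ P₂ = 139 kPa.

350 K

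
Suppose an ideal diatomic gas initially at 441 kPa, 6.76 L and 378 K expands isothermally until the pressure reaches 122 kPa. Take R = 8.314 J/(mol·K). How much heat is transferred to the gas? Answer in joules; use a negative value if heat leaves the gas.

n = P₁V₁/(RT₁) = 441×6.76/(8.314×378) = 0.949 mol.
Isothermal: T stays 378 K; PV = const ⇒ V₂ = 24.4 L, P₂ = 122 kPa.
ΔU = 0 (ideal gas, T constant).
W = nRT ln(V₂/V₁) = 0.949×8.314×378×ln(3.61) = 3830 J.
Q = ΔU + W = 3830 J.

3830 J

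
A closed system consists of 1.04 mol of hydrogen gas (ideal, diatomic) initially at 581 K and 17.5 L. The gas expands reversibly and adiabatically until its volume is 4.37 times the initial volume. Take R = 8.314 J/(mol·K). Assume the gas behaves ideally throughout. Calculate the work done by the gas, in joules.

5600 J

P₁ = nRT₁/V₁ = 1.04×8.314×581/17.5 = 287 kPa.
Adiabatic: TV^(γ−1) = const ⇒ T₂ = 581×(0.229)^0.400 = 322 K; PV^γ = const ⇒ P₂ = 36.4 kPa.
ΔU = nCvΔT = 1.04×20.8×(322−581) = -5600 J.
Q = 0 for an adiabatic process, so W = −ΔU = 5600 J.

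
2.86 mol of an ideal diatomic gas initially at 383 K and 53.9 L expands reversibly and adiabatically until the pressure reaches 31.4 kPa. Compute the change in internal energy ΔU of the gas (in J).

-8690 J

P₁ = nRT₁/V₁ = 2.86×8.314×383/53.9 = 169 kPa.
Adiabatic: T₂/T₁ = (P₂/P₁)^((γ−1)/γ) ⇒ T₂ = 383×(0.186)^0.286 = 237 K; V₂ = 179 L.
For an ideal gas ΔU = nCvΔT with Cv = (5/2)R = 20.8 J/(mol·K).
ΔU = 2.86×20.8×(237−383) = -8690 J.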